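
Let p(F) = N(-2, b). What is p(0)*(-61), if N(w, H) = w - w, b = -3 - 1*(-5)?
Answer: 0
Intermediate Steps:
b = 2 (b = -3 + 5 = 2)
N(w, H) = 0
p(F) = 0
p(0)*(-61) = 0*(-61) = 0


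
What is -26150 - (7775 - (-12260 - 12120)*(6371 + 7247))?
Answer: -332040765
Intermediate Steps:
-26150 - (7775 - (-12260 - 12120)*(6371 + 7247)) = -26150 - (7775 - (-24380)*13618) = -26150 - (7775 - 1*(-332006840)) = -26150 - (7775 + 332006840) = -26150 - 1*332014615 = -26150 - 332014615 = -332040765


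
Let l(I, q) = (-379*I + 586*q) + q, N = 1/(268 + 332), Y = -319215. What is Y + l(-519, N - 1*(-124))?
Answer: -29835013/600 ≈ -49725.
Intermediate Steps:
N = 1/600 ≈ 0.0016667
l(I, q) = -379*I + 587*q
Y + l(-519, N - 1*(-124)) = -319215 + (-379*(-519) + 587*(1/600 - 1*(-124))) = -319215 + (196701 + 587*(1/600 + 124)) = -319215 + (196701 + 587*(74401/600)) = -319215 + (196701 + 43673387/600) = -319215 + 161693987/600 = -29835013/600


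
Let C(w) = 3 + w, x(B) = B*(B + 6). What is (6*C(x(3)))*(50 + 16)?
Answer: 11880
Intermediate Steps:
x(B) = B*(6 + B)
(6*C(x(3)))*(50 + 16) = (6*(3 + 3*(6 + 3)))*(50 + 16) = (6*(3 + 3*9))*66 = (6*(3 + 27))*66 = (6*30)*66 = 180*66 = 11880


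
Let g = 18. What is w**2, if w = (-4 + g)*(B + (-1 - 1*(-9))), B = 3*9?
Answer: 240100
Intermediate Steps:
B = 27
w = 490 (w = (-4 + 18)*(27 + (-1 - 1*(-9))) = 14*(27 + (-1 + 9)) = 14*(27 + 8) = 14*35 = 490)
w**2 = 490**2 = 240100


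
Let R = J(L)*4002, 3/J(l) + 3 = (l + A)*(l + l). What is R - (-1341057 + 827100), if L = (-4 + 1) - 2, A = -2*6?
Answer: 85842825/167 ≈ 5.1403e+5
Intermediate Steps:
A = -12
L = -5 (L = -3 - 2 = -5)
J(l) = 3/(-3 + 2*l*(-12 + l)) (J(l) = 3/(-3 + (l - 12)*(l + l)) = 3/(-3 + (-12 + l)*(2*l)) = 3/(-3 + 2*l*(-12 + l)))
R = 12006/167 (R = (3/(-3 - 24*(-5) + 2*(-5)²))*4002 = (3/(-3 + 120 + 2*25))*4002 = (3/(-3 + 120 + 50))*4002 = (3/167)*4002 = 12006/167 ≈ 71.892)
R - (-1341057 + 827100) = 12006/167 - (-1341057 + 827100) = 12006/167 - 1*(-513957) = 12006/167 + 513957 = 85842825/167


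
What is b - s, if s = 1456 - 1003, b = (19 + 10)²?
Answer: 388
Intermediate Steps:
b = 841 (b = 29² = 841)
s = 453
b - s = 841 - 1*453 = 841 - 453 = 388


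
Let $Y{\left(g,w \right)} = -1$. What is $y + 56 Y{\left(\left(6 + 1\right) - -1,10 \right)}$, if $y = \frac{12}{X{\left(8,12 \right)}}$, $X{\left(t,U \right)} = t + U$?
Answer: $- \frac{277}{5} \approx -55.4$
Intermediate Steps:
$X{\left(t,U \right)} = U + t$
$y = \frac{3}{5}$ ($y = \frac{12}{12 + 8} = \frac{12}{20} = 12 \cdot \frac{1}{20} = \frac{3}{5} \approx 0.6$)
$y + 56 Y{\left(\left(6 + 1\right) - -1,10 \right)} = \frac{3}{5} + 56 \left(-1\right) = \frac{3}{5} - 56 = - \frac{277}{5}$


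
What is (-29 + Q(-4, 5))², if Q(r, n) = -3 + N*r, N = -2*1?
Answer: 576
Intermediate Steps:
N = -2
Q(r, n) = -3 - 2*r
(-29 + Q(-4, 5))² = (-29 + (-3 - 2*(-4)))² = (-29 + (-3 + 8))² = (-29 + 5)² = (-24)² = 576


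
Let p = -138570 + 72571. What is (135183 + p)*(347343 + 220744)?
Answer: 39302531008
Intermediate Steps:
p = -65999
(135183 + p)*(347343 + 220744) = (135183 - 65999)*(347343 + 220744) = 69184*568087 = 39302531008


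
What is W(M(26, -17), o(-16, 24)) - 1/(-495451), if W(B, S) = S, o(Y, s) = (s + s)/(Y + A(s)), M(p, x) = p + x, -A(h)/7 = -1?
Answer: -7927213/1486353 ≈ -5.3333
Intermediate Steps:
A(h) = 7 (A(h) = -7*(-1) = 7)
o(Y, s) = 2*s/(7 + Y) (o(Y, s) = (s + s)/(Y + 7) = (2*s)/(7 + Y) = 2*s/(7 + Y))
W(M(26, -17), o(-16, 24)) - 1/(-495451) = 2*24/(7 - 16) - 1/(-495451) = 2*24/(-9) - 1*(-1/495451) = 2*24*(-⅑) + 1/495451 = -16/3 + 1/495451 = -7927213/1486353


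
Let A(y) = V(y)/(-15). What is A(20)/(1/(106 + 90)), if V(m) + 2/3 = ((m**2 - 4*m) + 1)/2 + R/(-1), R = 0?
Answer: -93982/45 ≈ -2088.5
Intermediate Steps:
V(m) = -1/6 + m**2/2 - 2*m (V(m) = -2/3 + (((m**2 - 4*m) + 1)/2 + 0/(-1)) = -2/3 + ((1 + m**2 - 4*m)*(1/2) + 0*(-1)) = -2/3 + ((1/2 + m**2/2 - 2*m) + 0) = -2/3 + (1/2 + m**2/2 - 2*m) = -1/6 + m**2/2 - 2*m)
A(y) = 1/90 - y**2/30 + 2*y/15 (A(y) = (-1/6 + y**2/2 - 2*y)/(-15) = (-1/6 + y**2/2 - 2*y)*(-1/15) = 1/90 - y**2/30 + 2*y/15)
A(20)/(1/(106 + 90)) = (1/90 - 1/30*20**2 + (2/15)*20)/(1/(106 + 90)) = (1/90 - 1/30*400 + 8/3)/(1/196) = (1/90 - 40/3 + 8/3)/(1/196) = 196*(-959/90) = -93982/45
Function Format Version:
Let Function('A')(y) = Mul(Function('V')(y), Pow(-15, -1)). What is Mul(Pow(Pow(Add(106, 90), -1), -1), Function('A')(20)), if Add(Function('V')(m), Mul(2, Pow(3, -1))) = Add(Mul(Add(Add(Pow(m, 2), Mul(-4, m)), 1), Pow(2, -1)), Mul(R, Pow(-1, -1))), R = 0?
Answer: Rational(-93982, 45) ≈ -2088.5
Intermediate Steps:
Function('V')(m) = Add(Rational(-1, 6), Mul(Rational(1, 2), Pow(m, 2)), Mul(-2, m)) (Function('V')(m) = Add(Rational(-2, 3), Add(Mul(Add(Add(Pow(m, 2), Mul(-4, m)), 1), Pow(2, -1)), Mul(0, Pow(-1, -1)))) = Add(Rational(-2, 3), Add(Mul(Add(1, Pow(m, 2), Mul(-4, m)), Rational(1, 2)), Mul(0, -1))) = Add(Rational(-2, 3), Add(Add(Rational(1, 2), Mul(Rational(1, 2), Pow(m, 2)), Mul(-2, m)), 0)) = Add(Rational(-2, 3), Add(Rational(1, 2), Mul(Rational(1, 2), Pow(m, 2)), Mul(-2, m))) = Add(Rational(-1, 6), Mul(Rational(1, 2), Pow(m, 2)), Mul(-2, m)))
Function('A')(y) = Add(Rational(1, 90), Mul(Rational(-1, 30), Pow(y, 2)), Mul(Rational(2, 15), y)) (Function('A')(y) = Mul(Add(Rational(-1, 6), Mul(Rational(1, 2), Pow(y, 2)), Mul(-2, y)), Pow(-15, -1)) = Mul(Add(Rational(-1, 6), Mul(Rational(1, 2), Pow(y, 2)), Mul(-2, y)), Rational(-1, 15)) = Add(Rational(1, 90), Mul(Rational(-1, 30), Pow(y, 2)), Mul(Rational(2, 15), y)))
Mul(Pow(Pow(Add(106, 90), -1), -1), Function('A')(20)) = Mul(Pow(Pow(Add(106, 90), -1), -1), Add(Rational(1, 90), Mul(Rational(-1, 30), Pow(20, 2)), Mul(Rational(2, 15), 20))) = Mul(Pow(Pow(196, -1), -1), Add(Rational(1, 90), Mul(Rational(-1, 30), 400), Rational(8, 3))) = Mul(Pow(Rational(1, 196), -1), Add(Rational(1, 90), Rational(-40, 3), Rational(8, 3))) = Mul(196, Rational(-959, 90)) = Rational(-93982, 45)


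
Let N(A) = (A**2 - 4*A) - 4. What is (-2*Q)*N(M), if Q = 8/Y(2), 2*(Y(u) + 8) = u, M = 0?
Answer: -64/7 ≈ -9.1429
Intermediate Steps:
Y(u) = -8 + u/2
Q = -8/7 (Q = 8/(-8 + (1/2)*2) = 8/(-8 + 1) = 8/(-7) = 8*(-1/7) = -8/7 ≈ -1.1429)
N(A) = -4 + A**2 - 4*A
(-2*Q)*N(M) = (-2*(-8/7))*(-4 + 0**2 - 4*0) = 16*(-4 + 0 + 0)/7 = (16/7)*(-4) = -64/7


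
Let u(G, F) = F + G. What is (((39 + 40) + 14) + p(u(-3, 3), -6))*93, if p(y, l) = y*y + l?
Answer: 8091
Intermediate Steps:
p(y, l) = l + y² (p(y, l) = y² + l = l + y²)
(((39 + 40) + 14) + p(u(-3, 3), -6))*93 = (((39 + 40) + 14) + (-6 + (3 - 3)²))*93 = ((79 + 14) + (-6 + 0²))*93 = (93 + (-6 + 0))*93 = (93 - 6)*93 = 87*93 = 8091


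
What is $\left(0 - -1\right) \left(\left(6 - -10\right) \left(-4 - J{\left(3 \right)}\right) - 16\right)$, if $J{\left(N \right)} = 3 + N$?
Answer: $-176$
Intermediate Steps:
$\left(0 - -1\right) \left(\left(6 - -10\right) \left(-4 - J{\left(3 \right)}\right) - 16\right) = \left(0 - -1\right) \left(\left(6 - -10\right) \left(-4 - \left(3 + 3\right)\right) - 16\right) = \left(0 + 1\right) \left(\left(6 + 10\right) \left(-4 - 6\right) - 16\right) = 1 \left(16 \left(-4 - 6\right) - 16\right) = 1 \left(16 \left(-10\right) - 16\right) = 1 \left(-160 - 16\right) = 1 \left(-176\right) = -176$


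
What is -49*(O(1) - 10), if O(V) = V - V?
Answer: 490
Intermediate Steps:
O(V) = 0
-49*(O(1) - 10) = -49*(0 - 10) = -49*(-10) = 490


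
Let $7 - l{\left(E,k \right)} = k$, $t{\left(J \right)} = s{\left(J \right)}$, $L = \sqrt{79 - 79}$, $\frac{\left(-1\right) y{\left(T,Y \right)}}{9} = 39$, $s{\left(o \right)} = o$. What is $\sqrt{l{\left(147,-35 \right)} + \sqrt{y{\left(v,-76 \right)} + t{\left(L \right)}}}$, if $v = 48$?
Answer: $\sqrt{42 + 3 i \sqrt{39}} \approx 6.6328 + 1.4123 i$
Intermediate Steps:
$y{\left(T,Y \right)} = -351$ ($y{\left(T,Y \right)} = \left(-9\right) 39 = -351$)
$L = 0$ ($L = \sqrt{0} = 0$)
$t{\left(J \right)} = J$
$l{\left(E,k \right)} = 7 - k$
$\sqrt{l{\left(147,-35 \right)} + \sqrt{y{\left(v,-76 \right)} + t{\left(L \right)}}} = \sqrt{\left(7 - -35\right) + \sqrt{-351 + 0}} = \sqrt{\left(7 + 35\right) + \sqrt{-351}} = \sqrt{42 + 3 i \sqrt{39}}$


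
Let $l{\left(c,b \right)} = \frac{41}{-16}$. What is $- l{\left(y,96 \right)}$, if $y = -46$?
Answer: $\frac{41}{16} \approx 2.5625$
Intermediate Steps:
$l{\left(c,b \right)} = - \frac{41}{16}$ ($l{\left(c,b \right)} = 41 \left(- \frac{1}{16}\right) = - \frac{41}{16}$)
$- l{\left(y,96 \right)} = \left(-1\right) \left(- \frac{41}{16}\right) = \frac{41}{16}$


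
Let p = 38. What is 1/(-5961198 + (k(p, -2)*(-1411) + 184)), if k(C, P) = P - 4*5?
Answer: -1/5929972 ≈ -1.6863e-7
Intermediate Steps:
k(C, P) = -20 + P (k(C, P) = P - 20 = -20 + P)
1/(-5961198 + (k(p, -2)*(-1411) + 184)) = 1/(-5961198 + ((-20 - 2)*(-1411) + 184)) = 1/(-5961198 + (-22*(-1411) + 184)) = 1/(-5961198 + (31042 + 184)) = 1/(-5961198 + 31226) = 1/(-5929972) = -1/5929972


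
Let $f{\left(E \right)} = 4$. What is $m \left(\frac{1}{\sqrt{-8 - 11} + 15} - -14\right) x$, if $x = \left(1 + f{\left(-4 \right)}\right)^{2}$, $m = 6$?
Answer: $\frac{257325}{122} - \frac{75 i \sqrt{19}}{122} \approx 2109.2 - 2.6796 i$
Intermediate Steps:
$x = 25$ ($x = \left(1 + 4\right)^{2} = 5^{2} = 25$)
$m \left(\frac{1}{\sqrt{-8 - 11} + 15} - -14\right) x = 6 \left(\frac{1}{\sqrt{-8 - 11} + 15} - -14\right) 25 = 6 \left(\frac{1}{\sqrt{-19} + 15} + 14\right) 25 = 6 \left(\frac{1}{i \sqrt{19} + 15} + 14\right) 25 = 6 \left(\frac{1}{15 + i \sqrt{19}} + 14\right) 25 = 6 \left(14 + \frac{1}{15 + i \sqrt{19}}\right) 25 = \left(84 + \frac{6}{15 + i \sqrt{19}}\right) 25 = 2100 + \frac{150}{15 + i \sqrt{19}}$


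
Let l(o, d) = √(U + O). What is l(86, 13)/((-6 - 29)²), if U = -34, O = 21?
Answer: I*√13/1225 ≈ 0.0029433*I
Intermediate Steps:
l(o, d) = I*√13 (l(o, d) = √(-34 + 21) = √(-13) = I*√13)
l(86, 13)/((-6 - 29)²) = (I*√13)/((-6 - 29)²) = (I*√13)/((-35)²) = (I*√13)/1225 = (I*√13)*(1/1225) = I*√13/1225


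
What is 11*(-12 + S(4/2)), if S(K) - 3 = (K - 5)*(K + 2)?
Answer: -231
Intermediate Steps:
S(K) = 3 + (-5 + K)*(2 + K) (S(K) = 3 + (K - 5)*(K + 2) = 3 + (-5 + K)*(2 + K))
11*(-12 + S(4/2)) = 11*(-12 + (-7 + (4/2)² - 12/2)) = 11*(-12 + (-7 + (4*(½))² - 12/2)) = 11*(-12 + (-7 + 2² - 3*2)) = 11*(-12 + (-7 + 4 - 6)) = 11*(-12 - 9) = 11*(-21) = -231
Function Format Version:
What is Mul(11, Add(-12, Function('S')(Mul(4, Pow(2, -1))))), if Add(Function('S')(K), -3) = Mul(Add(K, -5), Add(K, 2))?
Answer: -231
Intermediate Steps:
Function('S')(K) = Add(3, Mul(Add(-5, K), Add(2, K))) (Function('S')(K) = Add(3, Mul(Add(K, -5), Add(K, 2))) = Add(3, Mul(Add(-5, K), Add(2, K))))
Mul(11, Add(-12, Function('S')(Mul(4, Pow(2, -1))))) = Mul(11, Add(-12, Add(-7, Pow(Mul(4, Pow(2, -1)), 2), Mul(-3, Mul(4, Pow(2, -1)))))) = Mul(11, Add(-12, Add(-7, Pow(Mul(4, Rational(1, 2)), 2), Mul(-3, Mul(4, Rational(1, 2)))))) = Mul(11, Add(-12, Add(-7, Pow(2, 2), Mul(-3, 2)))) = Mul(11, Add(-12, Add(-7, 4, -6))) = Mul(11, Add(-12, -9)) = Mul(11, -21) = -231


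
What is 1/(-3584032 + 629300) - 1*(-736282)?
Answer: 2175515986423/2954732 ≈ 7.3628e+5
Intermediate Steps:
1/(-3584032 + 629300) - 1*(-736282) = 1/(-2954732) + 736282 = -1/2954732 + 736282 = 2175515986423/2954732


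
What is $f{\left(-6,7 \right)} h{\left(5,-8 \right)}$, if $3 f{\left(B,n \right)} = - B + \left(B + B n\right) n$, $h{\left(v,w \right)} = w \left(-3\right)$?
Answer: $-2640$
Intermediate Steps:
$h{\left(v,w \right)} = - 3 w$
$f{\left(B,n \right)} = - \frac{B}{3} + \frac{n \left(B + B n\right)}{3}$ ($f{\left(B,n \right)} = \frac{- B + \left(B + B n\right) n}{3} = \frac{- B + n \left(B + B n\right)}{3} = - \frac{B}{3} + \frac{n \left(B + B n\right)}{3}$)
$f{\left(-6,7 \right)} h{\left(5,-8 \right)} = \frac{1}{3} \left(-6\right) \left(-1 + 7 + 7^{2}\right) \left(\left(-3\right) \left(-8\right)\right) = \frac{1}{3} \left(-6\right) \left(-1 + 7 + 49\right) 24 = \frac{1}{3} \left(-6\right) 55 \cdot 24 = \left(-110\right) 24 = -2640$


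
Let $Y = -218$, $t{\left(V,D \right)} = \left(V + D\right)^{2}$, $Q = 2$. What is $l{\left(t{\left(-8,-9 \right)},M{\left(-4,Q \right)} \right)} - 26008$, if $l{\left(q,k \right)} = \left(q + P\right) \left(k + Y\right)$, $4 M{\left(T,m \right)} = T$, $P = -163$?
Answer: $-53602$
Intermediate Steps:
$M{\left(T,m \right)} = \frac{T}{4}$
$t{\left(V,D \right)} = \left(D + V\right)^{2}$
$l{\left(q,k \right)} = \left(-218 + k\right) \left(-163 + q\right)$ ($l{\left(q,k \right)} = \left(q - 163\right) \left(k - 218\right) = \left(-163 + q\right) \left(-218 + k\right) = \left(-218 + k\right) \left(-163 + q\right)$)
$l{\left(t{\left(-8,-9 \right)},M{\left(-4,Q \right)} \right)} - 26008 = \left(35534 - 218 \left(-9 - 8\right)^{2} - 163 \cdot \frac{1}{4} \left(-4\right) + \frac{1}{4} \left(-4\right) \left(-9 - 8\right)^{2}\right) - 26008 = \left(35534 - 218 \left(-17\right)^{2} - -163 - \left(-17\right)^{2}\right) - 26008 = \left(35534 - 63002 + 163 - 289\right) - 26008 = -27594 - 26008 = -53602$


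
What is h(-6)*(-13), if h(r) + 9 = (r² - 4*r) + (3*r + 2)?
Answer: -455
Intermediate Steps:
h(r) = -7 + r² - r (h(r) = -9 + ((r² - 4*r) + (3*r + 2)) = -9 + ((r² - 4*r) + (2 + 3*r)) = -9 + (2 + r² - r) = -7 + r² - r)
h(-6)*(-13) = (-7 + (-6)² - 1*(-6))*(-13) = (-7 + 36 + 6)*(-13) = 35*(-13) = -455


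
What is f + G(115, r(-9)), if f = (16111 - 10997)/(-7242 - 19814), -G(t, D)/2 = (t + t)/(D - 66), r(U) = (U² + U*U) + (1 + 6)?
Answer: -6486251/1393384 ≈ -4.6550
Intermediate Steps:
r(U) = 7 + 2*U² (r(U) = (U² + U²) + 7 = 2*U² + 7 = 7 + 2*U²)
G(t, D) = -4*t/(-66 + D) (G(t, D) = -2*(t + t)/(D - 66) = -2*2*t/(-66 + D) = -4*t/(-66 + D))
f = -2557/13528 (f = 5114/(-27056) = 5114*(-1/27056) = -2557/13528 ≈ -0.18902)
f + G(115, r(-9)) = -2557/13528 - 4*115/(-66 + (7 + 2*(-9)²)) = -2557/13528 - 4*115/(-66 + (7 + 2*81)) = -2557/13528 - 4*115/(-66 + (7 + 162)) = -2557/13528 - 4*115/(-66 + 169) = -2557/13528 - 4*115/103 = -2557/13528 - 4*115*1/103 = -2557/13528 - 460/103 = -6486251/1393384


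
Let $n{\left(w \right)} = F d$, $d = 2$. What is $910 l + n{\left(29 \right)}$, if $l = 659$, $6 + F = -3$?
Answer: $599672$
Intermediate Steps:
$F = -9$ ($F = -6 - 3 = -9$)
$n{\left(w \right)} = -18$ ($n{\left(w \right)} = \left(-9\right) 2 = -18$)
$910 l + n{\left(29 \right)} = 910 \cdot 659 - 18 = 599690 - 18 = 599672$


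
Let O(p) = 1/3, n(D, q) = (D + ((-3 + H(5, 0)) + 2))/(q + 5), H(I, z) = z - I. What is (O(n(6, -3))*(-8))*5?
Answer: -40/3 ≈ -13.333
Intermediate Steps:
n(D, q) = (-6 + D)/(5 + q) (n(D, q) = (D + ((-3 + (0 - 1*5)) + 2))/(q + 5) = (D + ((-3 + (0 - 5)) + 2))/(5 + q) = (D + ((-3 - 5) + 2))/(5 + q) = (D + (-8 + 2))/(5 + q) = (D - 6)/(5 + q) = (-6 + D)/(5 + q))
O(p) = 1/3
(O(n(6, -3))*(-8))*5 = ((1/3)*(-8))*5 = -8/3*5 = -40/3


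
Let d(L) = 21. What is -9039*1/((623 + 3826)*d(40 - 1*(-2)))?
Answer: -3013/31143 ≈ -0.096747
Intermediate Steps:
-9039*1/((623 + 3826)*d(40 - 1*(-2))) = -9039*1/(21*(623 + 3826)) = -9039/(21/(1/4449)) = -9039/(21*4449) = -9039/93429 = -9039*1/93429 = -3013/31143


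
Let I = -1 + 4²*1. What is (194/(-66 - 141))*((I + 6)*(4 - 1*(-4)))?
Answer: -10864/69 ≈ -157.45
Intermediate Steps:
I = 15 (I = -1 + 16*1 = -1 + 16 = 15)
(194/(-66 - 141))*((I + 6)*(4 - 1*(-4))) = (194/(-66 - 141))*((15 + 6)*(4 - 1*(-4))) = (194/(-207))*(21*(4 + 4)) = (-1/207*194)*(21*8) = -194/207*168 = -10864/69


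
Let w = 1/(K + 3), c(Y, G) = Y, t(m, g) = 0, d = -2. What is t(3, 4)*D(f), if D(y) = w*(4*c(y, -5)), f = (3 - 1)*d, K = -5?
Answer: 0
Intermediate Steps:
w = -½ (w = 1/(-5 + 3) = 1/(-2) = -½ ≈ -0.50000)
f = -4 (f = (3 - 1)*(-2) = 2*(-2) = -4)
D(y) = -2*y
t(3, 4)*D(f) = 0*(-2*(-4)) = 0*8 = 0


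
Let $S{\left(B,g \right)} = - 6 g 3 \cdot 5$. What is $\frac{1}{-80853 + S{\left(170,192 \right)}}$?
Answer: $- \frac{1}{98133} \approx -1.019 \cdot 10^{-5}$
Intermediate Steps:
$S{\left(B,g \right)} = - 90 g$ ($S{\left(B,g \right)} = - 18 g 5 = - 90 g$)
$\frac{1}{-80853 + S{\left(170,192 \right)}} = \frac{1}{-80853 - 17280} = \frac{1}{-98133} = - \frac{1}{98133}$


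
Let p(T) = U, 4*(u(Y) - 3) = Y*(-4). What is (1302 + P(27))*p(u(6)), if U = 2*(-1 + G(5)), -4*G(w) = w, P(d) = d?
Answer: -11961/2 ≈ -5980.5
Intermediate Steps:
G(w) = -w/4
u(Y) = 3 - Y (u(Y) = 3 + (Y*(-4))/4 = 3 + (-4*Y)/4 = 3 - Y)
U = -9/2 (U = 2*(-1 - 1/4*5) = 2*(-1 - 5/4) = 2*(-9/4) = -9/2 ≈ -4.5000)
p(T) = -9/2
(1302 + P(27))*p(u(6)) = (1302 + 27)*(-9/2) = 1329*(-9/2) = -11961/2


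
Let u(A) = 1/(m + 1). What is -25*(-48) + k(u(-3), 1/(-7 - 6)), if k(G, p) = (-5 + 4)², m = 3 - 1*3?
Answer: 1201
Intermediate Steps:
m = 0 (m = 3 - 3 = 0)
u(A) = 1 (u(A) = 1/(0 + 1) = 1/1 = 1)
k(G, p) = 1 (k(G, p) = (-1)² = 1)
-25*(-48) + k(u(-3), 1/(-7 - 6)) = -25*(-48) + 1 = 1200 + 1 = 1201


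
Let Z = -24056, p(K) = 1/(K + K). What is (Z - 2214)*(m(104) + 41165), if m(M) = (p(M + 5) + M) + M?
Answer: -118468702525/109 ≈ -1.0869e+9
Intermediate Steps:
p(K) = 1/(2*K)
m(M) = 1/(2*(5 + M)) + 2*M (m(M) = (1/(2*(M + 5)) + M) + M = (1/(2*(5 + M)) + M) + M = (M + 1/(2*(5 + M))) + M = 1/(2*(5 + M)) + 2*M)
(Z - 2214)*(m(104) + 41165) = (-24056 - 2214)*((1 + 4*104*(5 + 104))/(2*(5 + 104)) + 41165) = -26270*((½)*(1 + 4*104*109)/109 + 41165) = -26270*((½)*(1/109)*(1 + 45344) + 41165) = -26270*((½)*(1/109)*45345 + 41165) = -26270*(45345/218 + 41165) = -26270*9019315/218 = -118468702525/109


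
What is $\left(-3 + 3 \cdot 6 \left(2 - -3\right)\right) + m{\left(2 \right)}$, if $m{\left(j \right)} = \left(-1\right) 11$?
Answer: $76$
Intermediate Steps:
$m{\left(j \right)} = -11$
$\left(-3 + 3 \cdot 6 \left(2 - -3\right)\right) + m{\left(2 \right)} = \left(-3 + 3 \cdot 6 \left(2 - -3\right)\right) - 11 = \left(-3 + 18 \left(2 + 3\right)\right) - 11 = \left(-3 + 18 \cdot 5\right) - 11 = \left(-3 + 90\right) - 11 = 87 - 11 = 76$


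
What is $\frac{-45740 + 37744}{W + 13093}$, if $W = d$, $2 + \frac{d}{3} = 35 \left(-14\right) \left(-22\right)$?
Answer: $- \frac{7996}{45427} \approx -0.17602$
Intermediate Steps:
$d = 32334$ ($d = -6 + 3 \cdot 35 \left(-14\right) \left(-22\right) = -6 + 3 \left(\left(-490\right) \left(-22\right)\right) = -6 + 3 \cdot 10780 = -6 + 32340 = 32334$)
$W = 32334$
$\frac{-45740 + 37744}{W + 13093} = \frac{-45740 + 37744}{32334 + 13093} = - \frac{7996}{45427}$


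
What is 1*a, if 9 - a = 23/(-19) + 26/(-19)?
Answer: 220/19 ≈ 11.579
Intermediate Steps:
a = 220/19 (a = 9 - (23/(-19) + 26/(-19)) = 9 - (23*(-1/19) + 26*(-1/19)) = 9 - (-23/19 - 26/19) = 9 - 1*(-49/19) = 9 + 49/19 = 220/19 ≈ 11.579)
1*a = 1*(220/19) = 220/19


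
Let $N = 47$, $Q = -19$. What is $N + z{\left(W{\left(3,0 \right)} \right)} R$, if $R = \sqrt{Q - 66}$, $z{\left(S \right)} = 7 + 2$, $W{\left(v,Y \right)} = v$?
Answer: $47 + 9 i \sqrt{85} \approx 47.0 + 82.976 i$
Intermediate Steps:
$z{\left(S \right)} = 9$
$R = i \sqrt{85}$ ($R = \sqrt{-19 - 66} = \sqrt{-85} = i \sqrt{85} \approx 9.2195 i$)
$N + z{\left(W{\left(3,0 \right)} \right)} R = 47 + 9 i \sqrt{85}$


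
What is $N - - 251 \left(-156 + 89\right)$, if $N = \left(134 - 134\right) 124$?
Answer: $-16817$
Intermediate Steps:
$N = 0$ ($N = 0 \cdot 124 = 0$)
$N - - 251 \left(-156 + 89\right) = 0 - - 251 \left(-156 + 89\right) = 0 - \left(-251\right) \left(-67\right) = 0 - 16817 = -16817$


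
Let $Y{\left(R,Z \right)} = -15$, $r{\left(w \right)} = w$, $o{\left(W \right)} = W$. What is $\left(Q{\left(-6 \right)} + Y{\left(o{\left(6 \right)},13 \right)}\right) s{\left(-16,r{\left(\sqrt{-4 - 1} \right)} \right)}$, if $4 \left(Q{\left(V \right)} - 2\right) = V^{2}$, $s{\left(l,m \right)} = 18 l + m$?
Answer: $1152 - 4 i \sqrt{5} \approx 1152.0 - 8.9443 i$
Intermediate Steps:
$s{\left(l,m \right)} = m + 18 l$
$Q{\left(V \right)} = 2 + \frac{V^{2}}{4}$
$\left(Q{\left(-6 \right)} + Y{\left(o{\left(6 \right)},13 \right)}\right) s{\left(-16,r{\left(\sqrt{-4 - 1} \right)} \right)} = \left(\left(2 + \frac{\left(-6\right)^{2}}{4}\right) - 15\right) \left(\sqrt{-4 - 1} + 18 \left(-16\right)\right) = \left(\left(2 + \frac{1}{4} \cdot 36\right) - 15\right) \left(\sqrt{-5} - 288\right) = \left(\left(2 + 9\right) - 15\right) \left(i \sqrt{5} - 288\right) = \left(11 - 15\right) \left(-288 + i \sqrt{5}\right) = - 4 \left(-288 + i \sqrt{5}\right) = 1152 - 4 i \sqrt{5}$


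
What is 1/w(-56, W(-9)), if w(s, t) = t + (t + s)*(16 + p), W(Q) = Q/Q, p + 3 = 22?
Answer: -1/1924 ≈ -0.00051975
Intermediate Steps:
p = 19 (p = -3 + 22 = 19)
W(Q) = 1
w(s, t) = 35*s + 36*t (w(s, t) = t + (t + s)*(16 + 19) = t + (s + t)*35 = t + (35*s + 35*t) = 35*s + 36*t)
1/w(-56, W(-9)) = 1/(35*(-56) + 36*1) = 1/(-1960 + 36) = 1/(-1924) = -1/1924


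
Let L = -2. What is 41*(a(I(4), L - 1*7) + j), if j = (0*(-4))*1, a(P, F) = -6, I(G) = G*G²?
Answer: -246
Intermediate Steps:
I(G) = G³
j = 0 (j = 0*1 = 0)
41*(a(I(4), L - 1*7) + j) = 41*(-6 + 0) = 41*(-6) = -246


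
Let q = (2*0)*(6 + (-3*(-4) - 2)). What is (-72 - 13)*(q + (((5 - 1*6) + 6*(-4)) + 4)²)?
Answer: -37485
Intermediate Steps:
q = 0 (q = 0*(6 + (12 - 2)) = 0*(6 + 10) = 0*16 = 0)
(-72 - 13)*(q + (((5 - 1*6) + 6*(-4)) + 4)²) = (-72 - 13)*(0 + (((5 - 1*6) + 6*(-4)) + 4)²) = -85*(0 + (((5 - 6) - 24) + 4)²) = -85*(0 + ((-1 - 24) + 4)²) = -85*(0 + (-25 + 4)²) = -85*(0 + (-21)²) = -85*(0 + 441) = -85*441 = -37485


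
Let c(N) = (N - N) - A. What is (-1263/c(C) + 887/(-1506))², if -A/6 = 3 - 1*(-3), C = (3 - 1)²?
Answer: 1282714225/1008016 ≈ 1272.5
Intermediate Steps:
C = 4 (C = 2² = 4)
A = -36 (A = -6*(3 - 1*(-3)) = -6*(3 + 3) = -6*6 = -36)
c(N) = 36 (c(N) = (N - N) - 1*(-36) = 0 + 36 = 36)
(-1263/c(C) + 887/(-1506))² = (-1263/36 + 887/(-1506))² = (-1263*1/36 + 887*(-1/1506))² = (-421/12 - 887/1506)² = (-35815/1004)² = 1282714225/1008016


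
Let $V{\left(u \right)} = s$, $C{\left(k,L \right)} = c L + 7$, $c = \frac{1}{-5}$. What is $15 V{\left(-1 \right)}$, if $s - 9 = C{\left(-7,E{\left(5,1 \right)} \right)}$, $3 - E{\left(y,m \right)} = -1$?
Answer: $228$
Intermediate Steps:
$E{\left(y,m \right)} = 4$ ($E{\left(y,m \right)} = 3 - -1 = 3 + 1 = 4$)
$c = - \frac{1}{5} \approx -0.2$
$C{\left(k,L \right)} = 7 - \frac{L}{5}$ ($C{\left(k,L \right)} = - \frac{L}{5} + 7 = 7 - \frac{L}{5}$)
$s = \frac{76}{5}$ ($s = 9 + \left(7 - \frac{4}{5}\right) = 9 + \frac{31}{5} = \frac{76}{5} \approx 15.2$)
$V{\left(u \right)} = \frac{76}{5}$
$15 V{\left(-1 \right)} = 15 \cdot \frac{76}{5} = 228$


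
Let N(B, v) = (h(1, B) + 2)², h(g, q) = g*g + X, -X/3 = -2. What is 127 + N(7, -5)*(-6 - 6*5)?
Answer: -2789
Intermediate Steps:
X = 6 (X = -3*(-2) = 6)
h(g, q) = 6 + g² (h(g, q) = g*g + 6 = g² + 6 = 6 + g²)
N(B, v) = 81 (N(B, v) = ((6 + 1²) + 2)² = ((6 + 1) + 2)² = (7 + 2)² = 9² = 81)
127 + N(7, -5)*(-6 - 6*5) = 127 + 81*(-6 - 6*5) = 127 + 81*(-6 - 30) = 127 + 81*(-36) = 127 - 2916 = -2789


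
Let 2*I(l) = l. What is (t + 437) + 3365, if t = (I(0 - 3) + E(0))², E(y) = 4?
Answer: 15233/4 ≈ 3808.3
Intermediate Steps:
I(l) = l/2
t = 25/4 (t = ((0 - 3)/2 + 4)² = ((½)*(-3) + 4)² = (-3/2 + 4)² = (5/2)² = 25/4 ≈ 6.2500)
(t + 437) + 3365 = (25/4 + 437) + 3365 = 1773/4 + 3365 = 15233/4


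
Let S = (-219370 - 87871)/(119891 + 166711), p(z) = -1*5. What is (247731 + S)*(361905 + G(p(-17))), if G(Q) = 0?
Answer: 8565072070461335/95534 ≈ 8.9655e+10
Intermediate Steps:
p(z) = -5
S = -307241/286602 ≈ -1.0720
(247731 + S)*(361905 + G(p(-17))) = (247731 - 307241/286602)*(361905 + 0) = (70999892821/286602)*361905 = 8565072070461335/95534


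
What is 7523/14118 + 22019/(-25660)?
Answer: -58912031/181133940 ≈ -0.32524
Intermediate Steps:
7523/14118 + 22019/(-25660) = 7523*(1/14118) + 22019*(-1/25660) = 7523/14118 - 22019/25660 = -58912031/181133940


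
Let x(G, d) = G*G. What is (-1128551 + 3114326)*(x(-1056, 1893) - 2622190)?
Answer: -2992670156850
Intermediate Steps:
x(G, d) = G**2
(-1128551 + 3114326)*(x(-1056, 1893) - 2622190) = (-1128551 + 3114326)*((-1056)**2 - 2622190) = 1985775*(1115136 - 2622190) = 1985775*(-1507054) = -2992670156850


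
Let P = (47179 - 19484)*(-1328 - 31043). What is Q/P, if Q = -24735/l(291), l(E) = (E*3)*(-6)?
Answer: -17/3227453442 ≈ -5.2673e-9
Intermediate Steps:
l(E) = -18*E (l(E) = (3*E)*(-6) = -18*E)
Q = 85/18 (Q = -24735/((-18*291)) = -24735/(-5238) = -24735*(-1/5238) = 85/18 ≈ 4.7222)
P = -896514845 (P = 27695*(-32371) = -896514845)
Q/P = (85/18)/(-896514845) = (85/18)*(-1/896514845) = -17/3227453442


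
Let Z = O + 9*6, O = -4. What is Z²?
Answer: 2500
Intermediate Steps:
Z = 50 (Z = -4 + 9*6 = -4 + 54 = 50)
Z² = 50² = 2500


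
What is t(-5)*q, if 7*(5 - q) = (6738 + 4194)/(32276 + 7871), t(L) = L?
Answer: -6971065/281029 ≈ -24.806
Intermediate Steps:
q = 1394213/281029 (q = 5 - (6738 + 4194)/(7*(32276 + 7871)) = 5 - 10932/(7*40147) = 5 - ⅐*10932/40147 = 5 - 10932/281029 = 1394213/281029 ≈ 4.9611)
t(-5)*q = -5*1394213/281029 = -6971065/281029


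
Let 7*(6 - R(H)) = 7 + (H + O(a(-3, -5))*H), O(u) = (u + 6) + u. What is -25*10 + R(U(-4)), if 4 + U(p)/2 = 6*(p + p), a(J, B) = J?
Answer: -1611/7 ≈ -230.14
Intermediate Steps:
O(u) = 6 + 2*u (O(u) = (6 + u) + u = 6 + 2*u)
U(p) = -8 + 24*p (U(p) = -8 + 2*(6*(p + p)) = -8 + 2*(6*(2*p)) = -8 + 2*(12*p) = -8 + 24*p)
R(H) = 5 - H/7 (R(H) = 6 - (7 + (H + (6 + 2*(-3))*H))/7 = 6 - (7 + (H + (6 - 6)*H))/7 = 6 - (7 + (H + 0*H))/7 = 6 - (7 + (H + 0))/7 = 6 - (7 + H)/7 = 6 + (-1 - H/7) = 5 - H/7)
-25*10 + R(U(-4)) = -25*10 + (5 - (-8 + 24*(-4))/7) = -250 + (5 - (-8 - 96)/7) = -250 + (5 - ⅐*(-104)) = -250 + (5 + 104/7) = -250 + 139/7 = -1611/7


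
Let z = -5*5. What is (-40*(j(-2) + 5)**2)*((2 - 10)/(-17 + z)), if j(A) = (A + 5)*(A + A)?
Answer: -1120/3 ≈ -373.33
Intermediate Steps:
j(A) = 2*A*(5 + A) (j(A) = (5 + A)*(2*A) = 2*A*(5 + A))
z = -25
(-40*(j(-2) + 5)**2)*((2 - 10)/(-17 + z)) = (-40*(2*(-2)*(5 - 2) + 5)**2)*((2 - 10)/(-17 - 25)) = (-40*(2*(-2)*3 + 5)**2)*(-8/(-42)) = (-40*(-12 + 5)**2)*(-8*(-1/42)) = -40*(-7)**2*(4/21) = -40*49*(4/21) = -1960*4/21 = -1120/3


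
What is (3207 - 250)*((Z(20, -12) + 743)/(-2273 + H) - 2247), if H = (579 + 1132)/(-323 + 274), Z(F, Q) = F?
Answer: -751510085711/113088 ≈ -6.6454e+6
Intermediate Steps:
H = -1711/49 (H = 1711/(-49) = 1711*(-1/49) = -1711/49 ≈ -34.918)
(3207 - 250)*((Z(20, -12) + 743)/(-2273 + H) - 2247) = (3207 - 250)*((20 + 743)/(-2273 - 1711/49) - 2247) = 2957*(763/(-113088/49) - 2247) = 2957*(763*(-49/113088) - 2247) = 2957*(-37387/113088 - 2247) = 2957*(-254146123/113088) = -751510085711/113088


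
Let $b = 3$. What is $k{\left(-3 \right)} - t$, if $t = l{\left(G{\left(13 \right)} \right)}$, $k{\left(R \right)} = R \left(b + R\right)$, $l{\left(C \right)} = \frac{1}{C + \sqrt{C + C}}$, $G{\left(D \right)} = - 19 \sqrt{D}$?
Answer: $\frac{1}{19 \sqrt{13} - i \sqrt[4]{13} \sqrt{38}} \approx 0.014183 + 0.0024234 i$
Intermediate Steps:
$l{\left(C \right)} = \frac{1}{C + \sqrt{2} \sqrt{C}}$ ($l{\left(C \right)} = \frac{1}{C + \sqrt{2 C}} = \frac{1}{C + \sqrt{2} \sqrt{C}}$)
$k{\left(R \right)} = R \left(3 + R\right)$
$t = \frac{1}{- 19 \sqrt{13} + i \sqrt[4]{13} \sqrt{38}}$ ($t = \frac{1}{- 19 \sqrt{13} + \sqrt{2} \sqrt{- 19 \sqrt{13}}} = \frac{1}{- 19 \sqrt{13} + \sqrt{2} i \sqrt[4]{13} \sqrt{19}} = \frac{1}{- 19 \sqrt{13} + i \sqrt[4]{13} \sqrt{38}} \approx -0.014183 - 0.0024234 i$)
$k{\left(-3 \right)} - t = - 3 \left(3 - 3\right) - - \frac{1}{19 \sqrt{13} - i \sqrt[4]{13} \sqrt{38}} = \left(-3\right) 0 + \frac{1}{19 \sqrt{13} - i \sqrt[4]{13} \sqrt{38}} = 0 + \frac{1}{19 \sqrt{13} - i \sqrt[4]{13} \sqrt{38}} = \frac{1}{19 \sqrt{13} - i \sqrt[4]{13} \sqrt{38}}$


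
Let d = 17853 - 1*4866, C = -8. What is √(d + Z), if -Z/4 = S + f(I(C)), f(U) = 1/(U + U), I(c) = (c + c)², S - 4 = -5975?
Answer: √9438974/16 ≈ 192.02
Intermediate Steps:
S = -5971 (S = 4 - 5975 = -5971)
I(c) = 4*c² (I(c) = (2*c)² = 4*c²)
d = 12987 (d = 17853 - 4866 = 12987)
f(U) = 1/(2*U)
Z = 3057151/128 (Z = -4*(-5971 + 1/(2*((4*(-8)²)))) = -4*(-5971 + 1/(2*((4*64)))) = -4*(-5971 + (½)/256) = -4*(-5971 + (½)*(1/256)) = -4*(-5971 + 1/512) = -4*(-3057151/512) = 3057151/128 ≈ 23884.)
√(d + Z) = √(12987 + 3057151/128) = √(4719487/128) = √9438974/16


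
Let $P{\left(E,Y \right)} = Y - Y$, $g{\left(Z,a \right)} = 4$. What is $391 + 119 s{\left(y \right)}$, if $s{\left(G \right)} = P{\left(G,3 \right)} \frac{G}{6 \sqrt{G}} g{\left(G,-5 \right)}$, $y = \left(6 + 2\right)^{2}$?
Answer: $391$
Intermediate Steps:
$y = 64$ ($y = 8^{2} = 64$)
$P{\left(E,Y \right)} = 0$
$s{\left(G \right)} = 0$ ($s{\left(G \right)} = 0 \frac{G}{6 \sqrt{G}} 4 = 0 G \frac{1}{6 \sqrt{G}} 4 = 0 \frac{\sqrt{G}}{6} \cdot 4 = 0 \cdot 4 = 0$)
$391 + 119 s{\left(y \right)} = 391 + 119 \cdot 0 = 391 + 0 = 391$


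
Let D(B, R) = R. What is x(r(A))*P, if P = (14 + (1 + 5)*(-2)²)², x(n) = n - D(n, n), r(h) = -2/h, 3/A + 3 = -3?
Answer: 0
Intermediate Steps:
A = -½ (A = 3/(-3 - 3) = 3/(-6) = 3*(-⅙) = -½ ≈ -0.50000)
x(n) = 0 (x(n) = n - n = 0)
P = 1444 (P = (14 + 6*4)² = (14 + 24)² = 38² = 1444)
x(r(A))*P = 0*1444 = 0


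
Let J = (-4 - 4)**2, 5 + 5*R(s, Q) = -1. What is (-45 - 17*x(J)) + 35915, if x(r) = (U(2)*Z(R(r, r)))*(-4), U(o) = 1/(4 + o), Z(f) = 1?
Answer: 107644/3 ≈ 35881.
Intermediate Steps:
R(s, Q) = -6/5 (R(s, Q) = -1 + (1/5)*(-1) = -1 - 1/5 = -6/5)
J = 64 (J = (-8)**2 = 64)
x(r) = -2/3 (x(r) = (1/(4 + 2))*(-4) = (1/6)*(-4) = -2/3)
(-45 - 17*x(J)) + 35915 = (-45 - 17*(-2/3)) + 35915 = (-45 + 34/3) + 35915 = -101/3 + 35915 = 107644/3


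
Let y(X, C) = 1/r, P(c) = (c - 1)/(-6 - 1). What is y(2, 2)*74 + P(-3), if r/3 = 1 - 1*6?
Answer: -458/105 ≈ -4.3619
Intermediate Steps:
r = -15 (r = 3*(1 - 1*6) = 3*(1 - 6) = 3*(-5) = -15)
P(c) = 1/7 - c/7 (P(c) = (-1 + c)/(-7) = (-1 + c)*(-1/7) = 1/7 - c/7)
y(X, C) = -1/15 (y(X, C) = 1/(-15) = -1/15)
y(2, 2)*74 + P(-3) = -1/15*74 + (1/7 - 1/7*(-3)) = -74/15 + (1/7 + 3/7) = -74/15 + 4/7 = -458/105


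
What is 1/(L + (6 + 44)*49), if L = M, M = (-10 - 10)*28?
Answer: 1/1890 ≈ 0.00052910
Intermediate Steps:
M = -560 (M = -20*28 = -560)
L = -560
1/(L + (6 + 44)*49) = 1/(-560 + (6 + 44)*49) = 1/(-560 + 50*49) = 1/(-560 + 2450) = 1/1890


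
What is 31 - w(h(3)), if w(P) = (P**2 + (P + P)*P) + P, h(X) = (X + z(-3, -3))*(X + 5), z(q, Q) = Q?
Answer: 31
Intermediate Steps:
h(X) = (-3 + X)*(5 + X) (h(X) = (X - 3)*(X + 5) = (-3 + X)*(5 + X))
w(P) = P + 3*P**2 (w(P) = (P**2 + (2*P)*P) + P = (P**2 + 2*P**2) + P = 3*P**2 + P = P + 3*P**2)
31 - w(h(3)) = 31 - (-15 + 3**2 + 2*3)*(1 + 3*(-15 + 3**2 + 2*3)) = 31 - (-15 + 9 + 6)*(1 + 3*(-15 + 9 + 6)) = 31 - 0*(1 + 3*0) = 31 - 0*(1 + 0) = 31 - 0 = 31 - 1*0 = 31 + 0 = 31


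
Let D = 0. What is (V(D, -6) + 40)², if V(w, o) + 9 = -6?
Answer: 625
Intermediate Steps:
V(w, o) = -15 (V(w, o) = -9 - 6 = -15)
(V(D, -6) + 40)² = (-15 + 40)² = 25² = 625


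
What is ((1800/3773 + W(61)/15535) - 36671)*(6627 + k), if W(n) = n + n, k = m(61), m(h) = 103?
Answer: -2893077933325254/11722711 ≈ -2.4679e+8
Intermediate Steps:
k = 103
W(n) = 2*n
((1800/3773 + W(61)/15535) - 36671)*(6627 + k) = ((1800/3773 + (2*61)/15535) - 36671)*(6627 + 103) = ((1800*(1/3773) + 122*(1/15535)) - 36671)*6730 = ((1800/3773 + 122/15535) - 36671)*6730 = (28423306/58613555 - 36671)*6730 = -2149389252099/58613555*6730 = -2893077933325254/11722711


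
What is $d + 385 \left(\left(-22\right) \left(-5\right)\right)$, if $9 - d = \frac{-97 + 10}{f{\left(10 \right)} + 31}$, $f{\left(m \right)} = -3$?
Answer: $\frac{1186139}{28} \approx 42362.0$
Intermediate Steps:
$d = \frac{339}{28}$ ($d = 9 - \frac{-97 + 10}{-3 + 31} = 9 - - \frac{87}{28} = 9 + \frac{87}{28} = \frac{339}{28} \approx 12.107$)
$d + 385 \left(\left(-22\right) \left(-5\right)\right) = \frac{339}{28} + 385 \left(\left(-22\right) \left(-5\right)\right) = \frac{339}{28} + 385 \cdot 110 = \frac{339}{28} + 42350 = \frac{1186139}{28}$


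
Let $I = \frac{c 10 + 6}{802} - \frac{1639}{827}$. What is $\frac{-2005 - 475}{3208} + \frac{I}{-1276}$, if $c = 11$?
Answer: $- \frac{326518847}{423156052} \approx -0.77163$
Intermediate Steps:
$I = - \frac{609273}{331627}$ ($I = \frac{11 \cdot 10 + 6}{802} - \frac{1639}{827} = \left(110 + 6\right) \frac{1}{802} - \frac{1639}{827} = 116 \cdot \frac{1}{802} - \frac{1639}{827} = \frac{58}{401} - \frac{1639}{827} = - \frac{609273}{331627} \approx -1.8372$)
$\frac{-2005 - 475}{3208} + \frac{I}{-1276} = \frac{-2005 - 475}{3208} - \frac{609273}{331627 \left(-1276\right)} = \left(-2480\right) \frac{1}{3208} - - \frac{609273}{423156052} = - \frac{310}{401} + \frac{609273}{423156052} = - \frac{326518847}{423156052}$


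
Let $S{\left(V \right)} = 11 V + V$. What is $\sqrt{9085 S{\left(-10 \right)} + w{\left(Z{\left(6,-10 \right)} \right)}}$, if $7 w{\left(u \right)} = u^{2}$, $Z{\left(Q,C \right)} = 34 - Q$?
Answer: $2 i \sqrt{272522} \approx 1044.1 i$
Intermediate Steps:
$S{\left(V \right)} = 12 V$
$w{\left(u \right)} = \frac{u^{2}}{7}$
$\sqrt{9085 S{\left(-10 \right)} + w{\left(Z{\left(6,-10 \right)} \right)}} = \sqrt{9085 \cdot 12 \left(-10\right) + \frac{\left(34 - 6\right)^{2}}{7}} = \sqrt{9085 \left(-120\right) + \frac{\left(34 - 6\right)^{2}}{7}} = \sqrt{-1090200 + \frac{28^{2}}{7}} = \sqrt{-1090200 + \frac{1}{7} \cdot 784} = \sqrt{-1090200 + 112} = \sqrt{-1090088} = 2 i \sqrt{272522}$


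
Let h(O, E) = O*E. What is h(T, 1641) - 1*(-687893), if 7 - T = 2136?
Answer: -2805796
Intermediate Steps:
T = -2129 (T = 7 - 1*2136 = 7 - 2136 = -2129)
h(O, E) = E*O
h(T, 1641) - 1*(-687893) = 1641*(-2129) - 1*(-687893) = -3493689 + 687893 = -2805796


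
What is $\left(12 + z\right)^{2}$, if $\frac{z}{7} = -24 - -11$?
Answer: $6241$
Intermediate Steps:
$z = -91$ ($z = 7 \left(-24 - -11\right) = 7 \left(-24 + 11\right) = 7 \left(-13\right) = -91$)
$\left(12 + z\right)^{2} = \left(12 - 91\right)^{2} = \left(-79\right)^{2} = 6241$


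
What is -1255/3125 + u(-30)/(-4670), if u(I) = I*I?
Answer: -173467/291875 ≈ -0.59432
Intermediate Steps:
u(I) = I**2
-1255/3125 + u(-30)/(-4670) = -1255/3125 + (-30)**2/(-4670) = -1255*1/3125 + 900*(-1/4670) = -251/625 - 90/467 = -173467/291875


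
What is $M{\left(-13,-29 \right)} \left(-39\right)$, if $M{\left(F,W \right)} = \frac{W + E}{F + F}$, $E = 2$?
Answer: $- \frac{81}{2} \approx -40.5$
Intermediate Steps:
$M{\left(F,W \right)} = \frac{2 + W}{2 F}$ ($M{\left(F,W \right)} = \frac{W + 2}{F + F} = \frac{2 + W}{2 F}$)
$M{\left(-13,-29 \right)} \left(-39\right) = \frac{2 - 29}{2 \left(-13\right)} \left(-39\right) = \frac{1}{2} \left(- \frac{1}{13}\right) \left(-27\right) \left(-39\right) = \frac{27}{26} \left(-39\right) = - \frac{81}{2}$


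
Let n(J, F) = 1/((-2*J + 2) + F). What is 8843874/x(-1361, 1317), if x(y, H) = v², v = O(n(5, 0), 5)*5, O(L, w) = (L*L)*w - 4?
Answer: 36224507904/1575025 ≈ 22999.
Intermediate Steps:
n(J, F) = 1/(2 + F - 2*J) (n(J, F) = 1/((2 - 2*J) + F) = 1/(2 + F - 2*J))
O(L, w) = -4 + w*L² (O(L, w) = L²*w - 4 = w*L² - 4 = -4 + w*L²)
v = -1255/64 (v = (-4 + 5*(1/(2 + 0 - 2*5))²)*5 = (-4 + 5*(1/(2 + 0 - 10))²)*5 = (-4 + 5*(1/(-8))²)*5 = (-4 + 5*(-⅛)²)*5 = (-4 + 5*(1/64))*5 = (-4 + 5/64)*5 = -251/64*5 = -1255/64 ≈ -19.609)
x(y, H) = 1575025/4096 (x(y, H) = (-1255/64)² = 1575025/4096)
8843874/x(-1361, 1317) = 8843874/(1575025/4096) = 8843874*(4096/1575025) = 36224507904/1575025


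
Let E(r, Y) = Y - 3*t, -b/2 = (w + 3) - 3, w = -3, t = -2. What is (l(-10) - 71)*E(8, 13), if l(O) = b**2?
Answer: -665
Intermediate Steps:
b = 6 (b = -2*((-3 + 3) - 3) = -2*(0 - 3) = -2*(-3) = 6)
l(O) = 36 (l(O) = 6**2 = 36)
E(r, Y) = 6 + Y (E(r, Y) = Y - 3*(-2) = Y + 6 = 6 + Y)
(l(-10) - 71)*E(8, 13) = (36 - 71)*(6 + 13) = -35*19 = -665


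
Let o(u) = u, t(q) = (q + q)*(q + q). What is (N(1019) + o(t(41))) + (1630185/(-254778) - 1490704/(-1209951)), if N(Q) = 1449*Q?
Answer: 152413262836711889/102756298626 ≈ 1.4833e+6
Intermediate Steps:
t(q) = 4*q² (t(q) = (2*q)*(2*q) = 4*q²)
(N(1019) + o(t(41))) + (1630185/(-254778) - 1490704/(-1209951)) = (1449*1019 + 4*41²) + (1630185/(-254778) - 1490704/(-1209951)) = (1476531 + 4*1681) + (1630185*(-1/254778) - 1490704*(-1/1209951)) = (1476531 + 6724) + (-543395/84926 + 1490704/1209951) = 1483255 - 530881795741/102756298626 = 152413262836711889/102756298626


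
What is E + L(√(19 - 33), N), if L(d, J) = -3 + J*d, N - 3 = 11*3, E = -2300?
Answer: -2303 + 36*I*√14 ≈ -2303.0 + 134.7*I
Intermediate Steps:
N = 36 (N = 3 + 11*3 = 3 + 33 = 36)
E + L(√(19 - 33), N) = -2300 + (-3 + 36*√(19 - 33)) = -2300 + (-3 + 36*√(-14)) = -2300 + (-3 + 36*(I*√14)) = -2300 + (-3 + 36*I*√14) = -2303 + 36*I*√14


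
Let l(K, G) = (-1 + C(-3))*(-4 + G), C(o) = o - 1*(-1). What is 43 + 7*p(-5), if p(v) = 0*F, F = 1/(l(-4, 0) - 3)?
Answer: 43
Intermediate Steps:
C(o) = 1 + o (C(o) = o + 1 = 1 + o)
l(K, G) = 12 - 3*G (l(K, G) = (-1 + (1 - 3))*(-4 + G) = (-1 - 2)*(-4 + G) = -3*(-4 + G) = 12 - 3*G)
F = 1/9 (F = 1/((12 - 3*0) - 3) = 1/((12 + 0) - 3) = 1/(12 - 3) = 1/9 ≈ 0.11111)
p(v) = 0 (p(v) = 0*(1/9) = 0)
43 + 7*p(-5) = 43 + 7*0 = 43 + 0 = 43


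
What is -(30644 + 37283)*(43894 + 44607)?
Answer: -6011607427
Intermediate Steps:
-(30644 + 37283)*(43894 + 44607) = -67927*88501 = -1*6011607427 = -6011607427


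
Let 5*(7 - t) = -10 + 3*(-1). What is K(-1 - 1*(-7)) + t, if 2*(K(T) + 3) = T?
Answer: 48/5 ≈ 9.6000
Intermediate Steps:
K(T) = -3 + T/2
t = 48/5 (t = 7 - (-10 + 3*(-1))/5 = 7 - (-10 - 3)/5 = 7 - ⅕*(-13) = 7 + 13/5 = 48/5 ≈ 9.6000)
K(-1 - 1*(-7)) + t = (-3 + (-1 - 1*(-7))/2) + 48/5 = (-3 + (-1 + 7)/2) + 48/5 = (-3 + (½)*6) + 48/5 = (-3 + 3) + 48/5 = 0 + 48/5 = 48/5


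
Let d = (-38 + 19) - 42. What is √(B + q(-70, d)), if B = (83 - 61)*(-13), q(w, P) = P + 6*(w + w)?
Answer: I*√1187 ≈ 34.453*I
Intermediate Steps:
d = -61 (d = -19 - 42 = -61)
q(w, P) = P + 12*w (q(w, P) = P + 6*(2*w) = P + 12*w)
B = -286 (B = 22*(-13) = -286)
√(B + q(-70, d)) = √(-286 + (-61 + 12*(-70))) = √(-286 + (-61 - 840)) = √(-286 - 901) = √(-1187) = I*√1187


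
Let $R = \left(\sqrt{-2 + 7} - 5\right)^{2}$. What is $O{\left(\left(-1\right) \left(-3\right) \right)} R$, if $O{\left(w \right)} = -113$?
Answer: $-3390 + 1130 \sqrt{5} \approx -863.24$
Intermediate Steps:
$R = \left(-5 + \sqrt{5}\right)^{2}$ ($R = \left(\sqrt{5} - 5\right)^{2} = \left(-5 + \sqrt{5}\right)^{2} \approx 7.6393$)
$O{\left(\left(-1\right) \left(-3\right) \right)} R = - 113 \left(5 - \sqrt{5}\right)^{2}$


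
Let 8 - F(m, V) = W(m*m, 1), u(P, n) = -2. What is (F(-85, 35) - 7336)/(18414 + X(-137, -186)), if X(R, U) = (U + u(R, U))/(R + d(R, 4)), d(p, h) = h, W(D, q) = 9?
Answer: -975821/2449250 ≈ -0.39842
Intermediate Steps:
F(m, V) = -1 (F(m, V) = 8 - 1*9 = 8 - 9 = -1)
X(R, U) = (-2 + U)/(4 + R) (X(R, U) = (U - 2)/(R + 4) = (-2 + U)/(4 + R))
(F(-85, 35) - 7336)/(18414 + X(-137, -186)) = (-1 - 7336)/(18414 + (-2 - 186)/(4 - 137)) = -7337/(18414 - 188/(-133)) = -7337/(18414 - 1/133*(-188)) = -7337/(18414 + 188/133) = -7337/2449250/133 = -7337*133/2449250 = -975821/2449250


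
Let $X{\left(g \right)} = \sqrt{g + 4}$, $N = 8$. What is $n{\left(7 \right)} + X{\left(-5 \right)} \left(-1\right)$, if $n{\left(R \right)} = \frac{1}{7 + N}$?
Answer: $\frac{1}{15} - i \approx 0.066667 - 1.0 i$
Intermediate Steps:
$X{\left(g \right)} = \sqrt{4 + g}$
$n{\left(R \right)} = \frac{1}{15}$ ($n{\left(R \right)} = \frac{1}{7 + 8} = \frac{1}{15}$)
$n{\left(7 \right)} + X{\left(-5 \right)} \left(-1\right) = \frac{1}{15} + \sqrt{4 - 5} \left(-1\right) = \frac{1}{15} + \sqrt{-1} \left(-1\right) = \frac{1}{15} + i \left(-1\right) = \frac{1}{15} - i$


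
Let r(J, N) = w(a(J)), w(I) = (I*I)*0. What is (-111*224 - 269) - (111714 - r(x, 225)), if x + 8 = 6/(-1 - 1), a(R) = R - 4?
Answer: -136847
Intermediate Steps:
a(R) = -4 + R
w(I) = 0 (w(I) = I**2*0 = 0)
x = -11 (x = -8 + 6/(-1 - 1) = -8 + 6/(-2) = -8 + 6*(-1/2) = -8 - 3 = -11)
r(J, N) = 0
(-111*224 - 269) - (111714 - r(x, 225)) = (-111*224 - 269) - (111714 - 1*0) = (-24864 - 269) - (111714 + 0) = -25133 - 1*111714 = -25133 - 111714 = -136847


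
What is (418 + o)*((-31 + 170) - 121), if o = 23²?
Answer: 17046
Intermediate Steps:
o = 529
(418 + o)*((-31 + 170) - 121) = (418 + 529)*((-31 + 170) - 121) = 947*(139 - 121) = 947*18 = 17046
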